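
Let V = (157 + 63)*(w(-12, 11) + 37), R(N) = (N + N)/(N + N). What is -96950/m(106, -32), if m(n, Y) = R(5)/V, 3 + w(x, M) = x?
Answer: -469238000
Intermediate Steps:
w(x, M) = -3 + x
R(N) = 1 (R(N) = (2*N)/((2*N)) = (2*N)*(1/(2*N)) = 1)
V = 4840 (V = (157 + 63)*((-3 - 12) + 37) = 220*(-15 + 37) = 220*22 = 4840)
m(n, Y) = 1/4840
-96950/m(106, -32) = -96950/1/4840 = -96950*4840 = -469238000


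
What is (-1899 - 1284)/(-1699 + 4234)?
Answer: -1061/845 ≈ -1.2556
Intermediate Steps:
(-1899 - 1284)/(-1699 + 4234) = -3183/2535 = -3183*1/2535 = -1061/845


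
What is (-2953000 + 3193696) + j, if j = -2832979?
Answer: -2592283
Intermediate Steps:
(-2953000 + 3193696) + j = (-2953000 + 3193696) - 2832979 = 240696 - 2832979 = -2592283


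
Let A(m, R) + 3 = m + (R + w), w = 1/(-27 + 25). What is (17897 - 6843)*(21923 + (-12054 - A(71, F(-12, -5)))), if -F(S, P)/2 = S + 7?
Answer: 108235241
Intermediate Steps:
w = -1/2 (w = 1/(-2) = -1/2 ≈ -0.50000)
F(S, P) = -14 - 2*S (F(S, P) = -2*(S + 7) = -2*(7 + S) = -14 - 2*S)
A(m, R) = -7/2 + R + m (A(m, R) = -3 + (m + (R - 1/2)) = -3 + (m + (-1/2 + R)) = -3 + (-1/2 + R + m) = -7/2 + R + m)
(17897 - 6843)*(21923 + (-12054 - A(71, F(-12, -5)))) = (17897 - 6843)*(21923 + (-12054 - (-7/2 + (-14 - 2*(-12)) + 71))) = 11054*(21923 + (-12054 - (-7/2 + (-14 + 24) + 71))) = 11054*(21923 + (-12054 - (-7/2 + 10 + 71))) = 11054*(21923 + (-12054 - 1*155/2)) = 11054*(21923 + (-12054 - 155/2)) = 11054*(21923 - 24263/2) = 11054*(19583/2) = 108235241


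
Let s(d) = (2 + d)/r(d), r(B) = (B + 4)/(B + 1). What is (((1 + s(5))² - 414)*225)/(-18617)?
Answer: 85925/18617 ≈ 4.6154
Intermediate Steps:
r(B) = (4 + B)/(1 + B)
s(d) = (1 + d)*(2 + d)/(4 + d) (s(d) = (2 + d)/(((4 + d)/(1 + d))) = (2 + d)*((1 + d)/(4 + d)) = (1 + d)*(2 + d)/(4 + d))
(((1 + s(5))² - 414)*225)/(-18617) = (((1 + (1 + 5)*(2 + 5)/(4 + 5))² - 414)*225)/(-18617) = (((1 + 6*7/9)² - 414)*225)*(-1/18617) = (((1 + (⅑)*6*7)² - 414)*225)*(-1/18617) = (((1 + 14/3)² - 414)*225)*(-1/18617) = (((17/3)² - 414)*225)*(-1/18617) = ((289/9 - 414)*225)*(-1/18617) = -3437/9*225*(-1/18617) = -85925*(-1/18617) = 85925/18617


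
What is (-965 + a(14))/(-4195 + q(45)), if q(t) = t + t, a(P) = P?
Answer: 951/4105 ≈ 0.23167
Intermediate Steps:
q(t) = 2*t
(-965 + a(14))/(-4195 + q(45)) = (-965 + 14)/(-4195 + 2*45) = -951/(-4195 + 90) = -951/(-4105) = -951*(-1/4105) = 951/4105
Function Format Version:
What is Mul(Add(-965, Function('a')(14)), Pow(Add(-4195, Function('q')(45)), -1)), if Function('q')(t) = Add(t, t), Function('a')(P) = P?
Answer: Rational(951, 4105) ≈ 0.23167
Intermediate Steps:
Function('q')(t) = Mul(2, t)
Mul(Add(-965, Function('a')(14)), Pow(Add(-4195, Function('q')(45)), -1)) = Mul(Add(-965, 14), Pow(Add(-4195, Mul(2, 45)), -1)) = Mul(-951, Pow(Add(-4195, 90), -1)) = Mul(-951, Pow(-4105, -1)) = Mul(-951, Rational(-1, 4105)) = Rational(951, 4105)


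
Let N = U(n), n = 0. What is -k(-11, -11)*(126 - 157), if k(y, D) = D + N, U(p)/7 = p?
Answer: -341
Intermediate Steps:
U(p) = 7*p
N = 0 (N = 7*0 = 0)
k(y, D) = D (k(y, D) = D + 0 = D)
-k(-11, -11)*(126 - 157) = -(-11)*(126 - 157) = -(-11)*(-31) = -1*341 = -341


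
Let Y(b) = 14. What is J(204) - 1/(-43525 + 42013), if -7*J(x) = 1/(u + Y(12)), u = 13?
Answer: -1/216 ≈ -0.0046296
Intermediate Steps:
J(x) = -1/189 (J(x) = -1/(7*(13 + 14)) = -⅐/27 = -⅐*1/27 = -1/189)
J(204) - 1/(-43525 + 42013) = -1/189 - 1/(-43525 + 42013) = -1/189 - 1/(-1512) = -1/189 - 1*(-1/1512) = -1/189 + 1/1512 = -1/216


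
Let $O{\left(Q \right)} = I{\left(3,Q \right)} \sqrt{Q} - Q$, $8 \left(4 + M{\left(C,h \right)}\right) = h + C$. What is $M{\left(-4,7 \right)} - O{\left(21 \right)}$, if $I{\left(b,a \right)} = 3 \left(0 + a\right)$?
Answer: $\frac{139}{8} - 63 \sqrt{21} \approx -271.33$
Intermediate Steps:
$M{\left(C,h \right)} = -4 + \frac{C}{8} + \frac{h}{8}$ ($M{\left(C,h \right)} = -4 + \frac{h + C}{8} = -4 + \frac{C + h}{8} = -4 + \left(\frac{C}{8} + \frac{h}{8}\right) = -4 + \frac{C}{8} + \frac{h}{8}$)
$I{\left(b,a \right)} = 3 a$
$O{\left(Q \right)} = - Q + 3 Q^{\frac{3}{2}}$ ($O{\left(Q \right)} = 3 Q \sqrt{Q} - Q = 3 Q^{\frac{3}{2}} - Q = - Q + 3 Q^{\frac{3}{2}}$)
$M{\left(-4,7 \right)} - O{\left(21 \right)} = \left(-4 + \frac{1}{8} \left(-4\right) + \frac{1}{8} \cdot 7\right) - \left(\left(-1\right) 21 + 3 \cdot 21^{\frac{3}{2}}\right) = \left(-4 - \frac{1}{2} + \frac{7}{8}\right) - \left(-21 + 3 \cdot 21 \sqrt{21}\right) = - \frac{29}{8} - \left(-21 + 63 \sqrt{21}\right) = - \frac{29}{8} + \left(21 - 63 \sqrt{21}\right) = \frac{139}{8} - 63 \sqrt{21}$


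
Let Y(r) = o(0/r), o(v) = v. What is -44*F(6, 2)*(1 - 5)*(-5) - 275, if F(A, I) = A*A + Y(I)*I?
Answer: -31955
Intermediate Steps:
Y(r) = 0 (Y(r) = 0/r = 0)
F(A, I) = A² (F(A, I) = A*A + 0*I = A² + 0 = A²)
-44*F(6, 2)*(1 - 5)*(-5) - 275 = -44*6²*(1 - 5)*(-5) - 275 = -1584*(-4*(-5)) - 275 = -1584*20 - 275 = -44*720 - 275 = -31680 - 275 = -31955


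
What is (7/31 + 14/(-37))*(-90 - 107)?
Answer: 34475/1147 ≈ 30.057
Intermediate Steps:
(7/31 + 14/(-37))*(-90 - 107) = (7*(1/31) + 14*(-1/37))*(-197) = (7/31 - 14/37)*(-197) = -175/1147*(-197) = 34475/1147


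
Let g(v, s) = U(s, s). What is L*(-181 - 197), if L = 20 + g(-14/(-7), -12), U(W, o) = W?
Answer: -3024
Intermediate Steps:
g(v, s) = s
L = 8 (L = 20 - 12 = 8)
L*(-181 - 197) = 8*(-181 - 197) = 8*(-378) = -3024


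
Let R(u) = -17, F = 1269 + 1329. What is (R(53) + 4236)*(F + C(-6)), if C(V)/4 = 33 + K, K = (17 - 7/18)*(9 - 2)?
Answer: 121321564/9 ≈ 1.3480e+7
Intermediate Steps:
K = 2093/18 (K = (17 - 7*1/18)*7 = (17 - 7/18)*7 = (299/18)*7 = 2093/18 ≈ 116.28)
F = 2598
C(V) = 5374/9 (C(V) = 4*(33 + 2093/18) = 4*(2687/18) = 5374/9)
(R(53) + 4236)*(F + C(-6)) = (-17 + 4236)*(2598 + 5374/9) = 4219*(28756/9) = 121321564/9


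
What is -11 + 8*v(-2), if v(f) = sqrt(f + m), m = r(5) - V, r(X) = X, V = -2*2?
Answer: -11 + 8*sqrt(7) ≈ 10.166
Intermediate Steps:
V = -4
m = 9 (m = 5 - 1*(-4) = 5 + 4 = 9)
v(f) = sqrt(9 + f) (v(f) = sqrt(f + 9) = sqrt(9 + f))
-11 + 8*v(-2) = -11 + 8*sqrt(9 - 2) = -11 + 8*sqrt(7)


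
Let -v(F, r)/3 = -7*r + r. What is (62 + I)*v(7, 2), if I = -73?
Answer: -396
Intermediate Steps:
v(F, r) = 18*r (v(F, r) = -3*(-7*r + r) = -(-18)*r = 18*r)
(62 + I)*v(7, 2) = (62 - 73)*(18*2) = -11*36 = -396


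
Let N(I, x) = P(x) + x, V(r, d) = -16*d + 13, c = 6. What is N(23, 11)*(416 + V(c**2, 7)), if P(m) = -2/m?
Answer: 37723/11 ≈ 3429.4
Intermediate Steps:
V(r, d) = 13 - 16*d
N(I, x) = x - 2/x (N(I, x) = -2/x + x = x - 2/x)
N(23, 11)*(416 + V(c**2, 7)) = (11 - 2/11)*(416 + (13 - 16*7)) = (11 - 2*1/11)*(416 + (13 - 112)) = (11 - 2/11)*(416 - 99) = (119/11)*317 = 37723/11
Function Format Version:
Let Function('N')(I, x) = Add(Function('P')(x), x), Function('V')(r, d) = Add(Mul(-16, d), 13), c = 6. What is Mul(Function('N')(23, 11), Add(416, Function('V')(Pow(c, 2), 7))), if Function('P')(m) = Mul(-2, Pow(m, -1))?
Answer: Rational(37723, 11) ≈ 3429.4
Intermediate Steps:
Function('V')(r, d) = Add(13, Mul(-16, d))
Function('N')(I, x) = Add(x, Mul(-2, Pow(x, -1))) (Function('N')(I, x) = Add(Mul(-2, Pow(x, -1)), x) = Add(x, Mul(-2, Pow(x, -1))))
Mul(Function('N')(23, 11), Add(416, Function('V')(Pow(c, 2), 7))) = Mul(Add(11, Mul(-2, Pow(11, -1))), Add(416, Add(13, Mul(-16, 7)))) = Mul(Add(11, Mul(-2, Rational(1, 11))), Add(416, Add(13, -112))) = Mul(Add(11, Rational(-2, 11)), Add(416, -99)) = Mul(Rational(119, 11), 317) = Rational(37723, 11)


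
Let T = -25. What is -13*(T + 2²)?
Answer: 273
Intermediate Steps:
-13*(T + 2²) = -13*(-25 + 2²) = -13*(-25 + 4) = -13*(-21) = 273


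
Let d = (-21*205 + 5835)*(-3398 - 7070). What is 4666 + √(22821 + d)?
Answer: 4666 + I*√15993219 ≈ 4666.0 + 3999.2*I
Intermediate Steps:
d = -16016040 (d = (-4305 + 5835)*(-10468) = 1530*(-10468) = -16016040)
4666 + √(22821 + d) = 4666 + √(22821 - 16016040) = 4666 + √(-15993219) = 4666 + I*√15993219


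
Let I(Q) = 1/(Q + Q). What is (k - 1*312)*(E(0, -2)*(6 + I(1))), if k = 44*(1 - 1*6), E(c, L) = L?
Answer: 6916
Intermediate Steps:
I(Q) = 1/(2*Q)
k = -220 (k = 44*(1 - 6) = 44*(-5) = -220)
(k - 1*312)*(E(0, -2)*(6 + I(1))) = (-220 - 1*312)*(-2*(6 + (½)/1)) = (-220 - 312)*(-2*(6 + (½)*1)) = -(-1064)*(6 + ½) = -(-1064)*13/2 = -532*(-13) = 6916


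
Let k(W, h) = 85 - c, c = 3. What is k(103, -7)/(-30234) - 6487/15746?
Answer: -98709565/238032282 ≈ -0.41469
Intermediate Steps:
k(W, h) = 82 (k(W, h) = 85 - 1*3 = 85 - 3 = 82)
k(103, -7)/(-30234) - 6487/15746 = 82/(-30234) - 6487/15746 = 82*(-1/30234) - 6487*1/15746 = -41/15117 - 6487/15746 = -98709565/238032282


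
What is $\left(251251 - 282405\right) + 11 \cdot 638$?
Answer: $-24136$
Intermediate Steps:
$\left(251251 - 282405\right) + 11 \cdot 638 = -31154 + 7018 = -24136$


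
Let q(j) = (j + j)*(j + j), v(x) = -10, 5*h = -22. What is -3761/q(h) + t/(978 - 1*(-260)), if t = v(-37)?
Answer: -58211155/1198384 ≈ -48.575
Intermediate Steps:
h = -22/5 (h = (1/5)*(-22) = -22/5 ≈ -4.4000)
t = -10
q(j) = 4*j**2 (q(j) = (2*j)*(2*j) = 4*j**2)
-3761/q(h) + t/(978 - 1*(-260)) = -3761/(4*(-22/5)**2) - 10/(978 - 1*(-260)) = -3761/(4*(484/25)) - 10/(978 + 260) = -3761/1936/25 - 10/1238 = -3761*25/1936 - 10*1/1238 = -94025/1936 - 5/619 = -58211155/1198384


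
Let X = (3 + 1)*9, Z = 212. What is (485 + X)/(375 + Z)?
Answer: 521/587 ≈ 0.88756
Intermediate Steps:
X = 36 (X = 4*9 = 36)
(485 + X)/(375 + Z) = (485 + 36)/(375 + 212) = 521/587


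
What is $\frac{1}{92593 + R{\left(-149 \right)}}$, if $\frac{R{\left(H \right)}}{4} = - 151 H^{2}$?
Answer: $- \frac{1}{13316811} \approx -7.5093 \cdot 10^{-8}$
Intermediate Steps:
$R{\left(H \right)} = - 604 H^{2}$ ($R{\left(H \right)} = 4 \left(- 151 H^{2}\right) = - 604 H^{2}$)
$\frac{1}{92593 + R{\left(-149 \right)}} = \frac{1}{92593 - 604 \left(-149\right)^{2}} = \frac{1}{92593 - 13409404} = \frac{1}{-13316811} = - \frac{1}{13316811}$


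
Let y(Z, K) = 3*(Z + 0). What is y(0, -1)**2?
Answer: 0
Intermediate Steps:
y(Z, K) = 3*Z
y(0, -1)**2 = (3*0)**2 = 0**2 = 0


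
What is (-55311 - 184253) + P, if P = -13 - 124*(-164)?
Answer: -219241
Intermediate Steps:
P = 20323 (P = -13 + 20336 = 20323)
(-55311 - 184253) + P = (-55311 - 184253) + 20323 = -239564 + 20323 = -219241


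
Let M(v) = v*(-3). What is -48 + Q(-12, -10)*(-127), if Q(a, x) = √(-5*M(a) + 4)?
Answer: -48 - 508*I*√11 ≈ -48.0 - 1684.8*I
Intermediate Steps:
M(v) = -3*v
Q(a, x) = √(4 + 15*a) (Q(a, x) = √(-(-15)*a + 4) = √(15*a + 4) = √(4 + 15*a))
-48 + Q(-12, -10)*(-127) = -48 + √(4 + 15*(-12))*(-127) = -48 + √(4 - 180)*(-127) = -48 + √(-176)*(-127) = -48 + (4*I*√11)*(-127) = -48 - 508*I*√11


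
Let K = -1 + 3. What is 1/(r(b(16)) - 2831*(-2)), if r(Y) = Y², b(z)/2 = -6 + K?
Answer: 1/5726 ≈ 0.00017464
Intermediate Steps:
K = 2
b(z) = -8 (b(z) = 2*(-6 + 2) = 2*(-4) = -8)
1/(r(b(16)) - 2831*(-2)) = 1/((-8)² - 2831*(-2)) = 1/(64 + 5662) = 1/5726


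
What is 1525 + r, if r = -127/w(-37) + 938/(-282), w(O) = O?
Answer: 7956479/5217 ≈ 1525.1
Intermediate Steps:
r = 554/5217 (r = -127/(-37) + 938/(-282) = -127*(-1/37) + 938*(-1/282) = 127/37 - 469/141 = 554/5217 ≈ 0.10619)
1525 + r = 1525 + 554/5217 = 7956479/5217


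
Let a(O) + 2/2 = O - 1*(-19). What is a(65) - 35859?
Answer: -35776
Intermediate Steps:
a(O) = 18 + O (a(O) = -1 + (O - 1*(-19)) = -1 + (O + 19) = -1 + (19 + O) = 18 + O)
a(65) - 35859 = (18 + 65) - 35859 = 83 - 35859 = -35776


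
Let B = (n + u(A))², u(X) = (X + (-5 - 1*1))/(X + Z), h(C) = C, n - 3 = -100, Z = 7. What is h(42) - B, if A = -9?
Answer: -31873/4 ≈ -7968.3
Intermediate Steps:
n = -97 (n = 3 - 100 = -97)
u(X) = (-6 + X)/(7 + X) (u(X) = (X + (-5 - 1*1))/(X + 7) = (X + (-5 - 1))/(7 + X) = (X - 6)/(7 + X) = (-6 + X)/(7 + X))
B = 32041/4 (B = (-97 + (-6 - 9)/(7 - 9))² = (-97 - 15/(-2))² = (-97 - ½*(-15))² = (-97 + 15/2)² = (-179/2)² = 32041/4 ≈ 8010.3)
h(42) - B = 42 - 1*32041/4 = 42 - 32041/4 = -31873/4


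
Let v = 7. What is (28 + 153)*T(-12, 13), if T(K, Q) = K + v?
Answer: -905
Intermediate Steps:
T(K, Q) = 7 + K (T(K, Q) = K + 7 = 7 + K)
(28 + 153)*T(-12, 13) = (28 + 153)*(7 - 12) = 181*(-5) = -905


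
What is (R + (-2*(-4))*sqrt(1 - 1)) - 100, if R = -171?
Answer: -271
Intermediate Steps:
(R + (-2*(-4))*sqrt(1 - 1)) - 100 = (-171 + (-2*(-4))*sqrt(1 - 1)) - 100 = (-171 + 8*sqrt(0)) - 100 = (-171 + 8*0) - 100 = (-171 + 0) - 100 = -171 - 100 = -271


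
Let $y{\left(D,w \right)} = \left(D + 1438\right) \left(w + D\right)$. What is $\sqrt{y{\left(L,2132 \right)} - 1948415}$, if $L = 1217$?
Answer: $2 \sqrt{1735795} \approx 2635.0$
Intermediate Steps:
$y{\left(D,w \right)} = \left(1438 + D\right) \left(D + w\right)$
$\sqrt{y{\left(L,2132 \right)} - 1948415} = \sqrt{\left(1217^{2} + 1438 \cdot 1217 + 1438 \cdot 2132 + 1217 \cdot 2132\right) - 1948415} = \sqrt{\left(1481089 + 1750046 + 3065816 + 2594644\right) - 1948415} = \sqrt{8891595 - 1948415} = \sqrt{6943180} = 2 \sqrt{1735795}$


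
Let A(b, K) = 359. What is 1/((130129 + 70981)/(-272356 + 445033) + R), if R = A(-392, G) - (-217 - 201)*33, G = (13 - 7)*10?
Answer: 172677/2444098691 ≈ 7.0651e-5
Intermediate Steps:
G = 60 (G = 6*10 = 60)
R = 14153 (R = 359 - (-217 - 201)*33 = 359 - (-418)*33 = 359 - 1*(-13794) = 359 + 13794 = 14153)
1/((130129 + 70981)/(-272356 + 445033) + R) = 1/((130129 + 70981)/(-272356 + 445033) + 14153) = 1/(201110/172677 + 14153) = 1/(2444098691/172677) = 172677/2444098691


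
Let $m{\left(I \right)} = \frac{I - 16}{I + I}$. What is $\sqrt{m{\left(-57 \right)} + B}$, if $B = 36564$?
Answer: $\frac{\sqrt{475194066}}{114} \approx 191.22$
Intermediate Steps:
$m{\left(I \right)} = \frac{-16 + I}{2 I}$
$\sqrt{m{\left(-57 \right)} + B} = \sqrt{\frac{-16 - 57}{2 \left(-57\right)} + 36564} = \sqrt{\frac{1}{2} \left(- \frac{1}{57}\right) \left(-73\right) + 36564} = \sqrt{\frac{73}{114} + 36564} = \sqrt{\frac{4168369}{114}} = \frac{\sqrt{475194066}}{114}$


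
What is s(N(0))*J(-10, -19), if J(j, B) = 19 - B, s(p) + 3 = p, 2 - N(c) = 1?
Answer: -76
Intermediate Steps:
N(c) = 1 (N(c) = 2 - 1*1 = 2 - 1 = 1)
s(p) = -3 + p
s(N(0))*J(-10, -19) = (-3 + 1)*(19 - 1*(-19)) = -2*(19 + 19) = -2*38 = -76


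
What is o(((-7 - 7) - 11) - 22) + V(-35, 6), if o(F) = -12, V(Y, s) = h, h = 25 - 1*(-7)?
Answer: 20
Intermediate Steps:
h = 32 (h = 25 + 7 = 32)
V(Y, s) = 32
o(((-7 - 7) - 11) - 22) + V(-35, 6) = -12 + 32 = 20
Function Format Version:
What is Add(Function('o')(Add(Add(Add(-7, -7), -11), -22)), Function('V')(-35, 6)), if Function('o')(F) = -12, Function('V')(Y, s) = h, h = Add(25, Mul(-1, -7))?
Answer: 20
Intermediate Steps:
h = 32 (h = Add(25, 7) = 32)
Function('V')(Y, s) = 32
Add(Function('o')(Add(Add(Add(-7, -7), -11), -22)), Function('V')(-35, 6)) = Add(-12, 32) = 20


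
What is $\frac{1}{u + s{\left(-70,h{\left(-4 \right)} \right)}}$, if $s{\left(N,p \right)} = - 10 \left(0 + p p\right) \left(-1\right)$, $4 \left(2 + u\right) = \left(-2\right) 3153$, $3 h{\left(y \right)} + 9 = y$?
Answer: $- \frac{18}{25033} \approx -0.00071905$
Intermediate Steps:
$h{\left(y \right)} = -3 + \frac{y}{3}$
$u = - \frac{3157}{2}$ ($u = -2 + \frac{\left(-2\right) 3153}{4} = -2 + \frac{1}{4} \left(-6306\right) = -2 - \frac{3153}{2} = - \frac{3157}{2} \approx -1578.5$)
$s{\left(N,p \right)} = 10 p^{2}$ ($s{\left(N,p \right)} = - 10 \left(0 + p^{2}\right) \left(-1\right) = - 10 p^{2} \left(-1\right) = 10 p^{2}$)
$\frac{1}{u + s{\left(-70,h{\left(-4 \right)} \right)}} = \frac{1}{- \frac{3157}{2} + 10 \left(-3 + \frac{1}{3} \left(-4\right)\right)^{2}} = \frac{1}{- \frac{3157}{2} + 10 \left(-3 - \frac{4}{3}\right)^{2}} = \frac{1}{- \frac{3157}{2} + 10 \left(- \frac{13}{3}\right)^{2}} = \frac{1}{- \frac{3157}{2} + 10 \cdot \frac{169}{9}} = \frac{1}{- \frac{3157}{2} + \frac{1690}{9}} = \frac{1}{- \frac{25033}{18}} = - \frac{18}{25033}$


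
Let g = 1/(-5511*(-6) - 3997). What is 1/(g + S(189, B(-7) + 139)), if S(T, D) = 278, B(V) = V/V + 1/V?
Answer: 29069/8081183 ≈ 0.0035971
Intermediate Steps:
B(V) = 1 + 1/V
g = 1/29069 (g = 1/(33066 - 3997) = 1/29069 ≈ 3.4401e-5)
1/(g + S(189, B(-7) + 139)) = 1/(1/29069 + 278) = 1/(8081183/29069) = 29069/8081183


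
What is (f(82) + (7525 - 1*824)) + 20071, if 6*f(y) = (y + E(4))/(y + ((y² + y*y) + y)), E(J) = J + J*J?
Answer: 364420481/13612 ≈ 26772.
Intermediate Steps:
E(J) = J + J²
f(y) = (20 + y)/(6*(2*y + 2*y²)) (f(y) = ((y + 4*(1 + 4))/(y + ((y² + y*y) + y)))/6 = ((y + 4*5)/(y + ((y² + y²) + y)))/6 = ((y + 20)/(y + (2*y² + y)))/6 = ((20 + y)/(y + (y + 2*y²)))/6 = ((20 + y)/(2*y + 2*y²))/6 = (20 + y)/(6*(2*y + 2*y²)))
(f(82) + (7525 - 1*824)) + 20071 = ((1/12)*(20 + 82)/(82*(1 + 82)) + (7525 - 1*824)) + 20071 = ((1/12)*(1/82)*102/83 + (7525 - 824)) + 20071 = ((1/12)*(1/82)*(1/83)*102 + 6701) + 20071 = (17/13612 + 6701) + 20071 = 91214029/13612 + 20071 = 364420481/13612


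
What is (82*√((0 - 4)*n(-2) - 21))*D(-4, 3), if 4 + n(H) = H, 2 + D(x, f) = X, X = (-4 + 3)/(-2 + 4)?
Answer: -205*√3 ≈ -355.07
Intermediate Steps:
X = -½ (X = -1/2 = -1*½ = -½ ≈ -0.50000)
D(x, f) = -5/2 (D(x, f) = -2 - ½ = -5/2)
n(H) = -4 + H
(82*√((0 - 4)*n(-2) - 21))*D(-4, 3) = (82*√((0 - 4)*(-4 - 2) - 21))*(-5/2) = (82*√(-4*(-6) - 21))*(-5/2) = (82*√(24 - 21))*(-5/2) = (82*√3)*(-5/2) = -205*√3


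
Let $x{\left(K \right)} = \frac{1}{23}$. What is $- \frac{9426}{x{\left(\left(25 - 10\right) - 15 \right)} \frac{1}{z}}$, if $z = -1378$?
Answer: $298747644$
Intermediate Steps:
$x{\left(K \right)} = \frac{1}{23}$
$- \frac{9426}{x{\left(\left(25 - 10\right) - 15 \right)} \frac{1}{z}} = - \frac{9426}{\frac{1}{23} \frac{1}{-1378}} = - \frac{9426}{\frac{1}{23} \left(- \frac{1}{1378}\right)} = - \frac{9426}{- \frac{1}{31694}} = \left(-9426\right) \left(-31694\right) = 298747644$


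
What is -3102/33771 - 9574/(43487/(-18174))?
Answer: 1958649124574/489533159 ≈ 4001.1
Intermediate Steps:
-3102/33771 - 9574/(43487/(-18174)) = -3102*1/33771 - 9574/(43487*(-1/18174)) = -1034/11257 - 9574/(-43487/18174) = -1034/11257 - 9574*(-18174/43487) = -1034/11257 + 173997876/43487 = 1958649124574/489533159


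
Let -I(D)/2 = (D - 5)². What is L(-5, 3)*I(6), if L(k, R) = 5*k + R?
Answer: 44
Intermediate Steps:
L(k, R) = R + 5*k
I(D) = -2*(-5 + D)² (I(D) = -2*(D - 5)² = -2*(-5 + D)²)
L(-5, 3)*I(6) = (3 + 5*(-5))*(-2*(-5 + 6)²) = (3 - 25)*(-2*1²) = -(-44) = -22*(-2) = 44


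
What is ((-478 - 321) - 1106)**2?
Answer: 3629025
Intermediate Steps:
((-478 - 321) - 1106)**2 = (-799 - 1106)**2 = (-1905)**2 = 3629025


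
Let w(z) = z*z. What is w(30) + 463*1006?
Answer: 466678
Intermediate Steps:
w(z) = z**2
w(30) + 463*1006 = 30**2 + 463*1006 = 900 + 465778 = 466678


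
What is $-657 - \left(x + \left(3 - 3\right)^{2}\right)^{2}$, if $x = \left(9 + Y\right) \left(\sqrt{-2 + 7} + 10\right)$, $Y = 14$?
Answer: $-56202 - 10580 \sqrt{5} \approx -79860.0$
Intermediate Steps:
$x = 230 + 23 \sqrt{5}$ ($x = \left(9 + 14\right) \left(\sqrt{-2 + 7} + 10\right) = 23 \left(\sqrt{5} + 10\right) = 23 \left(10 + \sqrt{5}\right) = 230 + 23 \sqrt{5} \approx 281.43$)
$-657 - \left(x + \left(3 - 3\right)^{2}\right)^{2} = -657 - \left(\left(230 + 23 \sqrt{5}\right) + \left(3 - 3\right)^{2}\right)^{2} = -657 - \left(\left(230 + 23 \sqrt{5}\right) + 0^{2}\right)^{2} = -657 - \left(\left(230 + 23 \sqrt{5}\right) + 0\right)^{2} = -657 - \left(230 + 23 \sqrt{5}\right)^{2}$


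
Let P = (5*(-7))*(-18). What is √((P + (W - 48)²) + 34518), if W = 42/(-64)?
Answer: √38415801/32 ≈ 193.69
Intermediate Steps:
W = -21/32 (W = 42*(-1/64) = -21/32 ≈ -0.65625)
P = 630 (P = -35*(-18) = 630)
√((P + (W - 48)²) + 34518) = √((630 + (-21/32 - 48)²) + 34518) = √((630 + (-1557/32)²) + 34518) = √((630 + 2424249/1024) + 34518) = √(3069369/1024 + 34518) = √(38415801/1024) = √38415801/32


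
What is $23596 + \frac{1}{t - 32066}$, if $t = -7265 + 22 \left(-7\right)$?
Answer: $\frac{931688059}{39485} \approx 23596.0$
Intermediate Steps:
$t = -7419$ ($t = -7265 - 154 = -7419$)
$23596 + \frac{1}{t - 32066} = 23596 + \frac{1}{-7419 - 32066} = 23596 + \frac{1}{-39485} = 23596 - \frac{1}{39485} = \frac{931688059}{39485}$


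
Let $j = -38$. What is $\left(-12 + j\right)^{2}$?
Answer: $2500$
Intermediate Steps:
$\left(-12 + j\right)^{2} = \left(-12 - 38\right)^{2} = \left(-50\right)^{2} = 2500$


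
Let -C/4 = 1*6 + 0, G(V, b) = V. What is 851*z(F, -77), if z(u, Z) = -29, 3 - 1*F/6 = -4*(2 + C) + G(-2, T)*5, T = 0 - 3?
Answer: -24679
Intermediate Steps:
T = -3
C = -24 (C = -4*(1*6 + 0) = -4*(6 + 0) = -4*6 = -24)
F = -450 (F = 18 - 6*(-4*(2 - 24) - 2*5) = 18 - 6*(-4*(-22) - 10) = 18 - 6*(88 - 10) = 18 - 6*78 = 18 - 468 = -450)
851*z(F, -77) = 851*(-29) = -24679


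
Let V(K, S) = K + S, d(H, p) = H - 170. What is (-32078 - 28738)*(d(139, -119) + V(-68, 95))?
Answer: 243264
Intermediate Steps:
d(H, p) = -170 + H
(-32078 - 28738)*(d(139, -119) + V(-68, 95)) = (-32078 - 28738)*((-170 + 139) + (-68 + 95)) = -60816*(-31 + 27) = -60816*(-4) = 243264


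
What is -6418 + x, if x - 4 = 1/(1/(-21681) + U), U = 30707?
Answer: -4270174779243/665758466 ≈ -6414.0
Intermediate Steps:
x = 2663055545/665758466 (x = 4 + 1/(1/(-21681) + 30707) = 4 + 1/(-1/21681 + 30707) = 4 + 1/(665758466/21681) = 4 + 21681/665758466 = 2663055545/665758466 ≈ 4.0000)
-6418 + x = -6418 + 2663055545/665758466 = -4270174779243/665758466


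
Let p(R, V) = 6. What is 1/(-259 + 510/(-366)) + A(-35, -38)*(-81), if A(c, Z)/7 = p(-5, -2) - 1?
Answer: -45031201/15884 ≈ -2835.0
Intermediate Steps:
A(c, Z) = 35 (A(c, Z) = 7*(6 - 1) = 7*5 = 35)
1/(-259 + 510/(-366)) + A(-35, -38)*(-81) = 1/(-259 + 510/(-366)) + 35*(-81) = 1/(-259 + 510*(-1/366)) - 2835 = 1/(-259 - 85/61) - 2835 = 1/(-15884/61) - 2835 = -61/15884 - 2835 = -45031201/15884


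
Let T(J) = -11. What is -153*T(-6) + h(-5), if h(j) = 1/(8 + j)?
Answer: 5050/3 ≈ 1683.3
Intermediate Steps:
-153*T(-6) + h(-5) = -153*(-11) + 1/(8 - 5) = 1683 + 1/3 = 1683 + ⅓ = 5050/3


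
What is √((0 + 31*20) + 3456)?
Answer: 2*√1019 ≈ 63.844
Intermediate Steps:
√((0 + 31*20) + 3456) = √((0 + 620) + 3456) = √(620 + 3456) = √4076 = 2*√1019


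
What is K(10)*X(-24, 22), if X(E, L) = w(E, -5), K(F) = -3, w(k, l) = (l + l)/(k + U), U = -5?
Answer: -30/29 ≈ -1.0345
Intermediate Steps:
w(k, l) = 2*l/(-5 + k) (w(k, l) = (l + l)/(k - 5) = (2*l)/(-5 + k) = 2*l/(-5 + k))
X(E, L) = -10/(-5 + E) (X(E, L) = 2*(-5)/(-5 + E) = -10/(-5 + E))
K(10)*X(-24, 22) = -(-30)/(-5 - 24) = -(-30)/(-29) = -(-30)*(-1)/29 = -3*10/29 = -30/29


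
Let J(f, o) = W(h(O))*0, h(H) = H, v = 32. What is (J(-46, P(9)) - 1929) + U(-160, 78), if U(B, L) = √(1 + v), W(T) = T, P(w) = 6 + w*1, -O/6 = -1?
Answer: -1929 + √33 ≈ -1923.3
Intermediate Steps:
O = 6 (O = -6*(-1) = 6)
P(w) = 6 + w
J(f, o) = 0 (J(f, o) = 6*0 = 0)
U(B, L) = √33 (U(B, L) = √(1 + 32) = √33)
(J(-46, P(9)) - 1929) + U(-160, 78) = (0 - 1929) + √33 = -1929 + √33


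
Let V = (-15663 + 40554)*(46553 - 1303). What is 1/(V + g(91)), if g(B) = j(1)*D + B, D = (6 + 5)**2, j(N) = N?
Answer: 1/1126317962 ≈ 8.8785e-10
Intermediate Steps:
V = 1126317750 (V = 24891*45250 = 1126317750)
D = 121 (D = 11**2 = 121)
g(B) = 121 + B (g(B) = 1*121 + B = 121 + B)
1/(V + g(91)) = 1/(1126317750 + (121 + 91)) = 1/(1126317750 + 212) = 1/1126317962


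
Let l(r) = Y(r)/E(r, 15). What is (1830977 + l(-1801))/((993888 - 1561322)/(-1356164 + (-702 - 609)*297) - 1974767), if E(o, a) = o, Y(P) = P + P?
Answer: -3196030604849/3447016448843 ≈ -0.92719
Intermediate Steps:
Y(P) = 2*P
l(r) = 2 (l(r) = (2*r)/r = 2)
(1830977 + l(-1801))/((993888 - 1561322)/(-1356164 + (-702 - 609)*297) - 1974767) = (1830977 + 2)/((993888 - 1561322)/(-1356164 + (-702 - 609)*297) - 1974767) = 1830979/(-567434/(-1356164 - 1311*297) - 1974767) = 1830979/(-567434/(-1356164 - 389367) - 1974767) = 1830979/(-567434/(-1745531) - 1974767) = 1830979/(-567434*(-1/1745531) - 1974767) = 1830979/(567434/1745531 - 1974767) = 1830979/(-3447016448843/1745531) = 1830979*(-1745531/3447016448843) = -3196030604849/3447016448843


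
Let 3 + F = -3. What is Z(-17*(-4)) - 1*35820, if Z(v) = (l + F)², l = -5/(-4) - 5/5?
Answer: -572591/16 ≈ -35787.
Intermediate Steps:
F = -6 (F = -3 - 3 = -6)
l = ¼ (l = -5*(-¼) - 5*⅕ = 5/4 - 1 = ¼ ≈ 0.25000)
Z(v) = 529/16 (Z(v) = (¼ - 6)² = (-23/4)² = 529/16)
Z(-17*(-4)) - 1*35820 = 529/16 - 1*35820 = 529/16 - 35820 = -572591/16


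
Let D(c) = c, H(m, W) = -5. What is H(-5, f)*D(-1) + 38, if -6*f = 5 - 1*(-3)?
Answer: 43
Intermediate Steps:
f = -4/3 (f = -(5 - 1*(-3))/6 = -(5 + 3)/6 = -⅙*8 = -4/3 ≈ -1.3333)
H(-5, f)*D(-1) + 38 = -5*(-1) + 38 = 5 + 38 = 43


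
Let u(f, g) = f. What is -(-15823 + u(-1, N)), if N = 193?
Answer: 15824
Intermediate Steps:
-(-15823 + u(-1, N)) = -(-15823 - 1) = -1*(-15824) = 15824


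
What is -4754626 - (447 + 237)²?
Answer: -5222482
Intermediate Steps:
-4754626 - (447 + 237)² = -4754626 - 1*684² = -4754626 - 1*467856 = -4754626 - 467856 = -5222482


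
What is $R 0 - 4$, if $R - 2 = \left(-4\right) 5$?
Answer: $-4$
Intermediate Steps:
$R = -18$ ($R = 2 - 20 = -18$)
$R 0 - 4 = \left(-18\right) 0 - 4 = 0 - 4 = -4$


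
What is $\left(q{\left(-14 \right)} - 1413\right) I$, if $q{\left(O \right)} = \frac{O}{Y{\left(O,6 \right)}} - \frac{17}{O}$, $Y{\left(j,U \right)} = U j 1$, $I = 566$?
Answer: $- \frac{16778504}{21} \approx -7.9898 \cdot 10^{5}$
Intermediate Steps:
$Y{\left(j,U \right)} = U j$
$q{\left(O \right)} = \frac{1}{6} - \frac{17}{O}$ ($q{\left(O \right)} = \frac{O}{6 O} - \frac{17}{O} = O \frac{1}{6 O} - \frac{17}{O} = \frac{1}{6} - \frac{17}{O}$)
$\left(q{\left(-14 \right)} - 1413\right) I = \left(\frac{-102 - 14}{6 \left(-14\right)} - 1413\right) 566 = \left(\frac{1}{6} \left(- \frac{1}{14}\right) \left(-116\right) - 1413\right) 566 = \left(\frac{29}{21} - 1413\right) 566 = \left(- \frac{29644}{21}\right) 566 = - \frac{16778504}{21}$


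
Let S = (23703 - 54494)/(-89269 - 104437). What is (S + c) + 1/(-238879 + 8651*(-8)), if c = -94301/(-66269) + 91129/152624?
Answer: 657634695069976489783/301800322333267009616 ≈ 2.1790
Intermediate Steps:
S = 30791/193706 (S = -30791/(-193706) = -30791*(-1/193706) = 30791/193706 ≈ 0.15896)
c = 20431623525/10114239856 (c = -94301*(-1/66269) + 91129*(1/152624) = 94301/66269 + 91129/152624 = 20431623525/10114239856 ≈ 2.0201)
(S + c) + 1/(-238879 + 8651*(-8)) = (30791/193706 + 20431623525/10114239856) + 1/(-238879 + 8651*(-8)) = 2134577812969873/979594472773168 + 1/(-238879 - 69208) = 2134577812969873/979594472773168 + 1/(-308087) = 2134577812969873/979594472773168 - 1/308087 = 657634695069976489783/301800322333267009616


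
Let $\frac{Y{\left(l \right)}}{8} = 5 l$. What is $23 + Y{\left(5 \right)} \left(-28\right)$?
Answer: $-5577$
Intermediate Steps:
$Y{\left(l \right)} = 40 l$ ($Y{\left(l \right)} = 8 \cdot 5 l = 40 l$)
$23 + Y{\left(5 \right)} \left(-28\right) = 23 + 40 \cdot 5 \left(-28\right) = 23 + 200 \left(-28\right) = 23 - 5600 = -5577$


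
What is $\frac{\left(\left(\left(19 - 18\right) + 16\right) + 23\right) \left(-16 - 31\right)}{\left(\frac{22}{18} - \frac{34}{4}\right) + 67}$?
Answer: $- \frac{6768}{215} \approx -31.479$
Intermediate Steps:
$\frac{\left(\left(\left(19 - 18\right) + 16\right) + 23\right) \left(-16 - 31\right)}{\left(\frac{22}{18} - \frac{34}{4}\right) + 67} = \frac{\left(\left(1 + 16\right) + 23\right) \left(-47\right)}{\left(22 \cdot \frac{1}{18} - \frac{17}{2}\right) + 67} = \frac{\left(17 + 23\right) \left(-47\right)}{\left(\frac{11}{9} - \frac{17}{2}\right) + 67} = \frac{40 \left(-47\right)}{- \frac{131}{18} + 67} = - \frac{1880}{\frac{1075}{18}} = \left(-1880\right) \frac{18}{1075} = - \frac{6768}{215}$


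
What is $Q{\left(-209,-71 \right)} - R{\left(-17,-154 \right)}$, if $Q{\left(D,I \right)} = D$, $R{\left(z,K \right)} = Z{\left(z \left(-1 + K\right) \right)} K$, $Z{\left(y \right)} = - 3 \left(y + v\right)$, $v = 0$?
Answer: $-1217579$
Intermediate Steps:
$Z{\left(y \right)} = - 3 y$ ($Z{\left(y \right)} = - 3 \left(y + 0\right) = - 3 y$)
$R{\left(z,K \right)} = - 3 K z \left(-1 + K\right)$ ($R{\left(z,K \right)} = - 3 z \left(-1 + K\right) K = - 3 K z \left(-1 + K\right)$)
$Q{\left(-209,-71 \right)} - R{\left(-17,-154 \right)} = -209 - 3 \left(-154\right) \left(-17\right) \left(1 - -154\right) = -209 - 3 \left(-154\right) \left(-17\right) \left(1 + 154\right) = -209 - 3 \left(-154\right) \left(-17\right) 155 = -209 - 1217370 = -1217579$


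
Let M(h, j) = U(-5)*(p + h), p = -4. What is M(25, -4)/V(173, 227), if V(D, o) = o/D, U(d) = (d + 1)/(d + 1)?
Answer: 3633/227 ≈ 16.004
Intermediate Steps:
U(d) = 1 (U(d) = (1 + d)/(1 + d) = 1)
M(h, j) = -4 + h (M(h, j) = 1*(-4 + h) = -4 + h)
M(25, -4)/V(173, 227) = (-4 + 25)/((227/173)) = 21/((227*(1/173))) = 21/(227/173) = 21*(173/227) = 3633/227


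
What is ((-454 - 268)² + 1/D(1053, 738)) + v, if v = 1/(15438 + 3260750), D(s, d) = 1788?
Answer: 381698750544859/732228018 ≈ 5.2128e+5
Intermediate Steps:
v = 1/3276188 ≈ 3.0523e-7
((-454 - 268)² + 1/D(1053, 738)) + v = ((-454 - 268)² + 1/1788) + 1/3276188 = ((-722)² + 1/1788) + 1/3276188 = (521284 + 1/1788) + 1/3276188 = 932055793/1788 + 1/3276188 = 381698750544859/732228018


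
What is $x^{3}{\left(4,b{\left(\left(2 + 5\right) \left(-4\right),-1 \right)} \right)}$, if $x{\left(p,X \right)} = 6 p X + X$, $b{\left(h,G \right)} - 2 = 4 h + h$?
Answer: $-41063625000$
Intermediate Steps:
$b{\left(h,G \right)} = 2 + 5 h$ ($b{\left(h,G \right)} = 2 + \left(4 h + h\right) = 2 + 5 h$)
$x{\left(p,X \right)} = X + 6 X p$ ($x{\left(p,X \right)} = 6 X p + X = X + 6 X p$)
$x^{3}{\left(4,b{\left(\left(2 + 5\right) \left(-4\right),-1 \right)} \right)} = \left(\left(2 + 5 \left(2 + 5\right) \left(-4\right)\right) \left(1 + 6 \cdot 4\right)\right)^{3} = \left(\left(2 + 5 \cdot 7 \left(-4\right)\right) \left(1 + 24\right)\right)^{3} = \left(\left(2 + 5 \left(-28\right)\right) 25\right)^{3} = \left(\left(2 - 140\right) 25\right)^{3} = \left(\left(-138\right) 25\right)^{3} = \left(-3450\right)^{3} = -41063625000$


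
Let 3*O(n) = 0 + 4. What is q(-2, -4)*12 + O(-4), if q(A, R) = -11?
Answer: -392/3 ≈ -130.67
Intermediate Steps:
O(n) = 4/3 (O(n) = (0 + 4)/3 = (⅓)*4 = 4/3)
q(-2, -4)*12 + O(-4) = -11*12 + 4/3 = -132 + 4/3 = -392/3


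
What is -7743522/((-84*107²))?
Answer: 1290587/160286 ≈ 8.0518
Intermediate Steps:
-7743522/((-84*107²)) = -7743522/((-84*11449)) = -7743522/(-961716) = -7743522*(-1/961716) = 1290587/160286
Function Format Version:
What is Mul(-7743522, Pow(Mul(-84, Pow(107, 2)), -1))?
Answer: Rational(1290587, 160286) ≈ 8.0518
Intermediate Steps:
Mul(-7743522, Pow(Mul(-84, Pow(107, 2)), -1)) = Mul(-7743522, Pow(Mul(-84, 11449), -1)) = Mul(-7743522, Pow(-961716, -1)) = Mul(-7743522, Rational(-1, 961716)) = Rational(1290587, 160286)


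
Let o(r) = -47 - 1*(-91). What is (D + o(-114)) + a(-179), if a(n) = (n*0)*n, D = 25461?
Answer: 25505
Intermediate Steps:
o(r) = 44 (o(r) = -47 + 91 = 44)
a(n) = 0 (a(n) = 0*n = 0)
(D + o(-114)) + a(-179) = (25461 + 44) + 0 = 25505 + 0 = 25505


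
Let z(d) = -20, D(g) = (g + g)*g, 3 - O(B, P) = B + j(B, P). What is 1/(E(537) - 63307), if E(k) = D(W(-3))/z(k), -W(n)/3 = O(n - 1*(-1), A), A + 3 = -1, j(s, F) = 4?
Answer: -10/633079 ≈ -1.5796e-5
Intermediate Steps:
A = -4 (A = -3 - 1 = -4)
O(B, P) = -1 - B (O(B, P) = 3 - (B + 4) = 3 - (4 + B) = 3 + (-4 - B) = -1 - B)
W(n) = 6 + 3*n (W(n) = -3*(-1 - (n - 1*(-1))) = -3*(-1 - (n + 1)) = -3*(-1 - (1 + n)) = -3*(-1 + (-1 - n)) = -3*(-2 - n) = 6 + 3*n)
D(g) = 2*g**2 (D(g) = (2*g)*g = 2*g**2)
E(k) = -9/10 (E(k) = (2*(6 + 3*(-3))**2)/(-20) = (2*(6 - 9)**2)*(-1/20) = (2*(-3)**2)*(-1/20) = (2*9)*(-1/20) = 18*(-1/20) = -9/10)
1/(E(537) - 63307) = 1/(-9/10 - 63307) = 1/(-633079/10) = -10/633079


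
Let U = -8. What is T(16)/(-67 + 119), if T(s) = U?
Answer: -2/13 ≈ -0.15385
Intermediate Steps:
T(s) = -8
T(16)/(-67 + 119) = -8/(-67 + 119) = -8/52 = (1/52)*(-8) = -2/13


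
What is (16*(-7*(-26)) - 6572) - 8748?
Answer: -12408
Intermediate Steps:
(16*(-7*(-26)) - 6572) - 8748 = (16*182 - 6572) - 8748 = (2912 - 6572) - 8748 = -3660 - 8748 = -12408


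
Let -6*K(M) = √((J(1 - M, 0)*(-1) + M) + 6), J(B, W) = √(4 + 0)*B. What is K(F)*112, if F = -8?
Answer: -112*I*√5/3 ≈ -83.48*I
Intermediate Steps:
J(B, W) = 2*B (J(B, W) = √4*B = 2*B)
K(M) = -√(4 + 3*M)/6 (K(M) = -√(((2*(1 - M))*(-1) + M) + 6)/6 = -√(((2 - 2*M)*(-1) + M) + 6)/6 = -√(((-2 + 2*M) + M) + 6)/6 = -√((-2 + 3*M) + 6)/6 = -√(4 + 3*M)/6)
K(F)*112 = -√(4 + 3*(-8))/6*112 = -√(4 - 24)/6*112 = -I*√5/3*112 = -112*I*√5/3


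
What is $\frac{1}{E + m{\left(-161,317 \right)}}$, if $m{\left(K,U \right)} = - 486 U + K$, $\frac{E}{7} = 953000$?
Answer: $\frac{1}{6516777} \approx 1.5345 \cdot 10^{-7}$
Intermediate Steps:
$E = 6671000$ ($E = 7 \cdot 953000 = 6671000$)
$m{\left(K,U \right)} = K - 486 U$
$\frac{1}{E + m{\left(-161,317 \right)}} = \frac{1}{6671000 - 154223} = \frac{1}{6516777}$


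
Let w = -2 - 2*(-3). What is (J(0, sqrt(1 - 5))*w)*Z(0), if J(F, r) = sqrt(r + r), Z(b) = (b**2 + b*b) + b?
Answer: 0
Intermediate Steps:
Z(b) = b + 2*b**2 (Z(b) = (b**2 + b**2) + b = 2*b**2 + b = b + 2*b**2)
J(F, r) = sqrt(2)*sqrt(r) (J(F, r) = sqrt(2*r) = sqrt(2)*sqrt(r))
w = 4 (w = -2 + 6 = 4)
(J(0, sqrt(1 - 5))*w)*Z(0) = ((sqrt(2)*sqrt(sqrt(1 - 5)))*4)*(0*(1 + 2*0)) = ((sqrt(2)*sqrt(sqrt(-4)))*4)*(0*(1 + 0)) = ((sqrt(2)*sqrt(2*I))*4)*(0*1) = ((sqrt(2)*(1 + I))*4)*0 = (4*sqrt(2)*(1 + I))*0 = 0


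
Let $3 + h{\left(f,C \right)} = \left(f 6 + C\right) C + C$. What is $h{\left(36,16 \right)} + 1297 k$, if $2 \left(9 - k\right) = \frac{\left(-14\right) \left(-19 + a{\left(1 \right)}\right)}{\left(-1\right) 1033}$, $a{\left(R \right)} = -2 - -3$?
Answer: $\frac{16069556}{1033} \approx 15556.0$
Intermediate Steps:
$h{\left(f,C \right)} = -3 + C + C \left(C + 6 f\right)$ ($h{\left(f,C \right)} = -3 + \left(\left(f 6 + C\right) C + C\right) = -3 + \left(\left(6 f + C\right) C + C\right) = -3 + \left(\left(C + 6 f\right) C + C\right) = -3 + \left(C \left(C + 6 f\right) + C\right) = -3 + \left(C + C \left(C + 6 f\right)\right) = -3 + C + C \left(C + 6 f\right)$)
$a{\left(R \right)} = 1$ ($a{\left(R \right)} = -2 + 3 = 1$)
$k = \frac{9423}{1033}$ ($k = 9 - \frac{- 14 \left(-19 + 1\right) \frac{1}{\left(-1\right) 1033}}{2} = 9 - \frac{\left(-14\right) \left(-18\right) \frac{1}{-1033}}{2} = 9 - \frac{252 \left(- \frac{1}{1033}\right)}{2} = 9 - - \frac{126}{1033} = 9 + \frac{126}{1033} = \frac{9423}{1033} \approx 9.122$)
$h{\left(36,16 \right)} + 1297 k = \left(-3 + 16 + 16^{2} + 6 \cdot 16 \cdot 36\right) + 1297 \cdot \frac{9423}{1033} = \left(-3 + 16 + 256 + 3456\right) + \frac{12221631}{1033} = 3725 + \frac{12221631}{1033} = \frac{16069556}{1033}$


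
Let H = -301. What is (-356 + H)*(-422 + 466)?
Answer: -28908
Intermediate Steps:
(-356 + H)*(-422 + 466) = (-356 - 301)*(-422 + 466) = -657*44 = -28908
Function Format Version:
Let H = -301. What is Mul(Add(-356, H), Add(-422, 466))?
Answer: -28908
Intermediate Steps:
Mul(Add(-356, H), Add(-422, 466)) = Mul(Add(-356, -301), Add(-422, 466)) = Mul(-657, 44) = -28908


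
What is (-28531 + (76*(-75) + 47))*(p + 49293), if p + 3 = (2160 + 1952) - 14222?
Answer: -1339329120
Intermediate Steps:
p = -10113 (p = -3 + ((2160 + 1952) - 14222) = -3 + (4112 - 14222) = -3 - 10110 = -10113)
(-28531 + (76*(-75) + 47))*(p + 49293) = (-28531 + (76*(-75) + 47))*(-10113 + 49293) = (-28531 + (-5700 + 47))*39180 = (-28531 - 5653)*39180 = -34184*39180 = -1339329120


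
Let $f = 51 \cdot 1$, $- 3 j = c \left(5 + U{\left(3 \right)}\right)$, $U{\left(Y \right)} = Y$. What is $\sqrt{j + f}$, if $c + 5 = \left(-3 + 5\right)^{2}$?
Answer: $\frac{\sqrt{483}}{3} \approx 7.3258$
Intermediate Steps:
$c = -1$ ($c = -5 + \left(-3 + 5\right)^{2} = -5 + 2^{2} = -5 + 4 = -1$)
$j = \frac{8}{3}$ ($j = - \frac{\left(-1\right) \left(5 + 3\right)}{3} = - \frac{\left(-1\right) 8}{3} = \left(- \frac{1}{3}\right) \left(-8\right) = \frac{8}{3} \approx 2.6667$)
$f = 51$
$\sqrt{j + f} = \sqrt{\frac{8}{3} + 51} = \sqrt{\frac{161}{3}} = \frac{\sqrt{483}}{3}$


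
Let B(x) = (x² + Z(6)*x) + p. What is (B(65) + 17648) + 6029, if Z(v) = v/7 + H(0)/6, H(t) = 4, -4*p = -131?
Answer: 2354839/84 ≈ 28034.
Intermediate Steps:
p = 131/4 (p = -¼*(-131) = 131/4 ≈ 32.750)
Z(v) = ⅔ + v/7 (Z(v) = v/7 + 4/6 = v*(⅐) + 4*(⅙) = v/7 + ⅔ = ⅔ + v/7)
B(x) = 131/4 + x² + 32*x/21 (B(x) = (x² + (⅔ + (⅐)*6)*x) + 131/4 = (x² + (⅔ + 6/7)*x) + 131/4 = (x² + 32*x/21) + 131/4 = 131/4 + x² + 32*x/21)
(B(65) + 17648) + 6029 = ((131/4 + 65² + (32/21)*65) + 17648) + 6029 = ((131/4 + 4225 + 2080/21) + 17648) + 6029 = (365971/84 + 17648) + 6029 = 1848403/84 + 6029 = 2354839/84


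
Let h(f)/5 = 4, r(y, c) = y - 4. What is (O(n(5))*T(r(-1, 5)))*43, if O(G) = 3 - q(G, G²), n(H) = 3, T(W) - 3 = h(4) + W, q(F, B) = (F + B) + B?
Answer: -13932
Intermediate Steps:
r(y, c) = -4 + y
q(F, B) = F + 2*B (q(F, B) = (B + F) + B = F + 2*B)
h(f) = 20 (h(f) = 5*4 = 20)
T(W) = 23 + W (T(W) = 3 + (20 + W) = 23 + W)
O(G) = 3 - G - 2*G² (O(G) = 3 - (G + 2*G²) = 3 + (-G - 2*G²) = 3 - G - 2*G²)
(O(n(5))*T(r(-1, 5)))*43 = ((3 - 1*3 - 2*3²)*(23 + (-4 - 1)))*43 = ((3 - 3 - 2*9)*(23 - 5))*43 = ((3 - 3 - 18)*18)*43 = -18*18*43 = -324*43 = -13932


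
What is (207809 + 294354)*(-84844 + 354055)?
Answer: 135187803393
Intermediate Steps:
(207809 + 294354)*(-84844 + 354055) = 502163*269211 = 135187803393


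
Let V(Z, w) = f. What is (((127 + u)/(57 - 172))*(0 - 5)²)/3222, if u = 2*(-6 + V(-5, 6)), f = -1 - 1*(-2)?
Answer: -65/8234 ≈ -0.0078941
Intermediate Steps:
f = 1 (f = -1 + 2 = 1)
V(Z, w) = 1
u = -10 (u = 2*(-6 + 1) = 2*(-5) = -10)
(((127 + u)/(57 - 172))*(0 - 5)²)/3222 = (((127 - 10)/(57 - 172))*(0 - 5)²)/3222 = ((117/(-115))*(-5)²)*(1/3222) = ((117*(-1/115))*25)*(1/3222) = -117/115*25*(1/3222) = -585/23*1/3222 = -65/8234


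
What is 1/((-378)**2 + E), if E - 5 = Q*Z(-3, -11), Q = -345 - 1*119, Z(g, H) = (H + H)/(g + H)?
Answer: 7/995119 ≈ 7.0343e-6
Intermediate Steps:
Z(g, H) = 2*H/(H + g) (Z(g, H) = (2*H)/(H + g) = 2*H/(H + g))
Q = -464 (Q = -345 - 119 = -464)
E = -5069/7 (E = 5 - 928*(-11)/(-11 - 3) = 5 - 928*(-11)/(-14) = 5 - 928*(-11)*(-1)/14 = 5 - 464*11/7 = 5 - 5104/7 = -5069/7 ≈ -724.14)
1/((-378)**2 + E) = 1/((-378)**2 - 5069/7) = 1/(142884 - 5069/7) = 1/(995119/7) = 7/995119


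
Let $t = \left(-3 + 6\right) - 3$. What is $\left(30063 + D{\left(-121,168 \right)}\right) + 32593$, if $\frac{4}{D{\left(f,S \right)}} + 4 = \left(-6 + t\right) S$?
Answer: $\frac{15851967}{253} \approx 62656.0$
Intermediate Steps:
$t = 0$ ($t = 3 - 3 = 0$)
$D{\left(f,S \right)} = \frac{4}{-4 - 6 S}$ ($D{\left(f,S \right)} = \frac{4}{-4 + \left(-6 + 0\right) S} = \frac{4}{-4 - 6 S}$)
$\left(30063 + D{\left(-121,168 \right)}\right) + 32593 = \left(30063 - \frac{2}{2 + 3 \cdot 168}\right) + 32593 = \left(30063 - \frac{2}{2 + 504}\right) + 32593 = \left(30063 - \frac{2}{506}\right) + 32593 = \left(30063 - \frac{1}{253}\right) + 32593 = \frac{7605938}{253} + 32593 = \frac{15851967}{253}$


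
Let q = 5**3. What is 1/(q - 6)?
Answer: 1/119 ≈ 0.0084034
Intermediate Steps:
q = 125
1/(q - 6) = 1/(125 - 6) = 1/119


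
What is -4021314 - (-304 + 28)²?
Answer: -4097490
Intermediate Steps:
-4021314 - (-304 + 28)² = -4021314 - 1*(-276)² = -4021314 - 1*76176 = -4021314 - 76176 = -4097490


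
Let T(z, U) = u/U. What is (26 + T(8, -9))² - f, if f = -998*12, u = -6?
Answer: 114184/9 ≈ 12687.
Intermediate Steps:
T(z, U) = -6/U
f = -11976
(26 + T(8, -9))² - f = (26 - 6/(-9))² - 1*(-11976) = (26 - 6*(-⅑))² + 11976 = (26 + ⅔)² + 11976 = (80/3)² + 11976 = 6400/9 + 11976 = 114184/9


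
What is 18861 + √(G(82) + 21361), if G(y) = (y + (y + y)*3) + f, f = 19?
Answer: 18861 + √21954 ≈ 19009.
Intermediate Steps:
G(y) = 19 + 7*y (G(y) = (y + (y + y)*3) + 19 = (y + (2*y)*3) + 19 = (y + 6*y) + 19 = 7*y + 19 = 19 + 7*y)
18861 + √(G(82) + 21361) = 18861 + √((19 + 7*82) + 21361) = 18861 + √((19 + 574) + 21361) = 18861 + √(593 + 21361) = 18861 + √21954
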